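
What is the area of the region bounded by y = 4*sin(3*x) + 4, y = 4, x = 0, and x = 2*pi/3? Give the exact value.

16/3

The difference (4*sin(3*x) + 4) - (4) = 4*sin(3*x) changes sign at x = pi/3 inside [0, 2*pi/3], so split the integral there.
∫[0,pi/3] (4*sin(3*x)) dx = 8/3.
∫[pi/3,2*pi/3] (4*sin(3*x)) dx = -8/3; the area of that piece is 8/3.
Total area = 8/3 + 8/3 = 16/3.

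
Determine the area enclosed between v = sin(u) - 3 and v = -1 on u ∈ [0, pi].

-2 + 2*pi

On [0, pi], (sin(u) - 3) - (-1) = sin(u) - 2 is ≤ 0 throughout, so the area is a single integral of |sin(u) - 2|.
∫[0,pi] (sin(u) - 2) du = 2 - 2*pi; the area of that piece is -2 + 2*pi.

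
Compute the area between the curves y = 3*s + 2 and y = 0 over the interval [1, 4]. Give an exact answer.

On [1, 4], (3*s + 2) - (0) = 3*s + 2 is ≥ 0 throughout, so the area is a single integral of |3*s + 2|.
∫[1,4] (3*s + 2) ds = 57/2.

57/2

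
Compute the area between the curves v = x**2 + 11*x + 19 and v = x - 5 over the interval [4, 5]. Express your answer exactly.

On [4, 5], (x**2 + 11*x + 19) - (x - 5) = x**2 + 10*x + 24 is ≥ 0 throughout, so the area is a single integral of |x**2 + 10*x + 24|.
∫[4,5] (x**2 + 10*x + 24) dx = 268/3.

268/3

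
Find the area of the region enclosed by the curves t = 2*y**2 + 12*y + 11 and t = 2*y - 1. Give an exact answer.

1/3

Both boundary curves give t as a function of y, so integrate with respect to y. Setting them equal: 2*y**2 + 10*y + 12 = 0, i.e. 2*(y + 2)*(y + 3) = 0, so they meet at y = -3, -2.
For y in [-3, -2], t = 2*y**2 + 12*y + 11 is on the left; area = ∫[-3,-2] (-(2*y**2 + 10*y + 12)) dy = 1/3.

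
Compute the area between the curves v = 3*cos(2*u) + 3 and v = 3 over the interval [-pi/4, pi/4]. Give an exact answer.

On [-pi/4, pi/4], (3*cos(2*u) + 3) - (3) = 3*cos(2*u) is ≥ 0 throughout, so the area is a single integral of |3*cos(2*u)|.
∫[-pi/4,pi/4] (3*cos(2*u)) du = 3.

3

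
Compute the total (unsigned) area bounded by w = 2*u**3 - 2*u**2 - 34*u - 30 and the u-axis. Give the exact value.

1136/3

The curve meets the u-axis where 2*u**3 - 2*u**2 - 34*u - 30 = 0, i.e. 2*(u - 5)*(u + 1)*(u + 3) = 0, at u = -3, -1, 5.
On [-3, -1] the curve lies above the axis; ∫[-3,-1] (2*u**3 - 2*u**2 - 34*u - 30) du = 56/3, giving area 56/3.
On [-1, 5] the curve lies below the axis; ∫[-1,5] (2*u**3 - 2*u**2 - 34*u - 30) du = -360, giving area 360.
Total area = 56/3 + 360 = 1136/3.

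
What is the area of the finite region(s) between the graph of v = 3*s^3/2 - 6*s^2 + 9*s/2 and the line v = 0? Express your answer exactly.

37/8

The curve meets the s-axis where 3*s^3/2 - 6*s^2 + 9*s/2 = 0, i.e. 3*s*(s - 3)*(s - 1)/2 = 0, at s = 0, 1, 3.
On [0, 1] the curve lies above the axis; ∫[0,1] (3*s^3/2 - 6*s^2 + 9*s/2) ds = 5/8, giving area 5/8.
On [1, 3] the curve lies below the axis; ∫[1,3] (3*s^3/2 - 6*s^2 + 9*s/2) ds = -4, giving area 4.
Total area = 5/8 + 4 = 37/8.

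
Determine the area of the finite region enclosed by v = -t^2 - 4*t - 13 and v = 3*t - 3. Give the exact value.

Set the curves equal: -t^2 - 4*t - 13 = 3*t - 3, so -t^2 - 7*t - 10 = 0, which factors as -(t + 2)*(t + 5) = 0. The curves meet at t = -5, -2.
On [-5, -2], v = -t^2 - 4*t - 13 is on top; that piece has area ∫[-5,-2] (-t^2 - 7*t - 10) dt = 9/2.

9/2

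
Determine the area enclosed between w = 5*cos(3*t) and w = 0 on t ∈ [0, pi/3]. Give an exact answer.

The difference (5*cos(3*t)) - (0) = 5*cos(3*t) changes sign at t = pi/6 inside [0, pi/3], so split the integral there.
∫[0,pi/6] (5*cos(3*t)) dt = 5/3.
∫[pi/6,pi/3] (5*cos(3*t)) dt = -5/3; the area of that piece is 5/3.
Total area = 5/3 + 5/3 = 10/3.

10/3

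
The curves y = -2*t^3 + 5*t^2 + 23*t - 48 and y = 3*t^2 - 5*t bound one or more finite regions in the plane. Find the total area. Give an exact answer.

1741/6

Set the curves equal: -2*t^3 + 5*t^2 + 23*t - 48 = 3*t^2 - 5*t, so -2*t^3 + 2*t^2 + 28*t - 48 = 0, which factors as -2*(t - 3)*(t - 2)*(t + 4) = 0. The curves meet at t = -4, 2, 3.
On [-4, 2], y = 3*t^2 - 5*t is on top; that piece has area ∫[-4,2] (-(-2*t^3 + 2*t^2 + 28*t - 48)) dt = 288.
On [2, 3], y = -2*t^3 + 5*t^2 + 23*t - 48 is on top; that piece has area ∫[2,3] (-2*t^3 + 2*t^2 + 28*t - 48) dt = 13/6.
Total enclosed area = 288 + 13/6 = 1741/6.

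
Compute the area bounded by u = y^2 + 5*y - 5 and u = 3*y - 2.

32/3

Both boundary curves give u as a function of y, so integrate with respect to y. Setting them equal: y^2 + 2*y - 3 = 0, i.e. (y - 1)*(y + 3) = 0, so they meet at y = -3, 1.
For y in [-3, 1], u = y^2 + 5*y - 5 is on the left; area = ∫[-3,1] (-(y^2 + 2*y - 3)) dy = 32/3.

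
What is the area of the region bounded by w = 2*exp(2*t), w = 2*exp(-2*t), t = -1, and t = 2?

-4 + exp(-4) + exp(-2) + exp(2) + exp(4)

The difference (2*exp(2*t)) - (2*exp(-2*t)) = 2*exp(2*t) - 2*exp(-2*t) changes sign at t = 0 inside [-1, 2], so split the integral there.
∫[-1,0] (2*exp(2*t) - 2*exp(-2*t)) dt = -exp(2) - exp(-2) + 2; the area of that piece is -2 + exp(-2) + exp(2).
∫[0,2] (2*exp(2*t) - 2*exp(-2*t)) dt = -2 + exp(-4) + exp(4).
Total area = (-2 + exp(-2) + exp(2)) + (-2 + exp(-4) + exp(4)) = -4 + exp(-4) + exp(-2) + exp(2) + exp(4).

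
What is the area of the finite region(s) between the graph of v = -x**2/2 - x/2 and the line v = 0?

1/12

The curve meets the x-axis where -x**2/2 - x/2 = 0, i.e. -x*(x + 1)/2 = 0, at x = -1, 0.
On [-1, 0] the curve lies above the axis; ∫[-1,0] (-x**2/2 - x/2) dx = 1/12, giving area 1/12.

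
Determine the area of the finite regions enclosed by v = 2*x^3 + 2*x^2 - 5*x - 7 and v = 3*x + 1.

71/3

Set the curves equal: 2*x^3 + 2*x^2 - 5*x - 7 = 3*x + 1, so 2*x^3 + 2*x^2 - 8*x - 8 = 0, which factors as 2*(x - 2)*(x + 1)*(x + 2) = 0. The curves meet at x = -2, -1, 2.
On [-2, -1], v = 2*x^3 + 2*x^2 - 5*x - 7 is on top; that piece has area ∫[-2,-1] (2*x^3 + 2*x^2 - 8*x - 8) dx = 7/6.
On [-1, 2], v = 3*x + 1 is on top; that piece has area ∫[-1,2] (-(2*x^3 + 2*x^2 - 8*x - 8)) dx = 45/2.
Total enclosed area = 7/6 + 45/2 = 71/3.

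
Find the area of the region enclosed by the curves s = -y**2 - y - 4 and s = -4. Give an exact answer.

1/6

Both boundary curves give s as a function of y, so integrate with respect to y. Setting them equal: -y**2 - y = 0, i.e. -y*(y + 1) = 0, so they meet at y = -1, 0.
For y in [-1, 0], s = -y**2 - y - 4 is on the right; area = ∫[-1,0] (-y**2 - y) dy = 1/6.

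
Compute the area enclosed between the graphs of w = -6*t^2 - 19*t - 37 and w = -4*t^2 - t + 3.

1/3

Set the curves equal: -6*t^2 - 19*t - 37 = -4*t^2 - t + 3, so -2*t^2 - 18*t - 40 = 0, which factors as -2*(t + 4)*(t + 5) = 0. The curves meet at t = -5, -4.
On [-5, -4], w = -6*t^2 - 19*t - 37 is on top; that piece has area ∫[-5,-4] (-2*t^2 - 18*t - 40) dt = 1/3.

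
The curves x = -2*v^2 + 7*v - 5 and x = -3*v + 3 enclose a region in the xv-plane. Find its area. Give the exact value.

Both boundary curves give x as a function of v, so integrate with respect to v. Setting them equal: -2*v^2 + 10*v - 8 = 0, i.e. -2*(v - 4)*(v - 1) = 0, so they meet at v = 1, 4.
For v in [1, 4], x = -2*v^2 + 7*v - 5 is on the right; area = ∫[1,4] (-2*v^2 + 10*v - 8) dv = 9.

9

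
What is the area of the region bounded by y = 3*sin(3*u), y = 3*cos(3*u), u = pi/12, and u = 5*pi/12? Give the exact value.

On [pi/12, 5*pi/12], (3*sin(3*u)) - (3*cos(3*u)) = 3*sin(3*u) - 3*cos(3*u) is ≥ 0 throughout, so the area is a single integral of |3*sin(3*u) - 3*cos(3*u)|.
∫[pi/12,5*pi/12] (3*sin(3*u) - 3*cos(3*u)) du = 2*sqrt(2).

2*sqrt(2)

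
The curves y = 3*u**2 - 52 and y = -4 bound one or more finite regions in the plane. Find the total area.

256

Set the curves equal: 3*u**2 - 52 = -4, so 3*u**2 - 48 = 0, which factors as 3*(u - 4)*(u + 4) = 0. The curves meet at u = -4, 4.
On [-4, 4], y = -4 is on top; that piece has area ∫[-4,4] (-(3*u**2 - 48)) du = 256.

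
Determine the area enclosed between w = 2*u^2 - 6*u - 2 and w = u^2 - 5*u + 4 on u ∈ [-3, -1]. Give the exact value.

The difference (2*u^2 - 6*u - 2) - (u^2 - 5*u + 4) = u^2 - u - 6 changes sign at u = -2 inside [-3, -1], so split the integral there.
∫[-3,-2] (u^2 - u - 6) du = 17/6.
∫[-2,-1] (u^2 - u - 6) du = -13/6; the area of that piece is 13/6.
Total area = 17/6 + 13/6 = 5.

5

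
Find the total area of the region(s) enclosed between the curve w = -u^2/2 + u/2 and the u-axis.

The curve meets the u-axis where -u^2/2 + u/2 = 0, i.e. -u*(u - 1)/2 = 0, at u = 0, 1.
On [0, 1] the curve lies above the axis; ∫[0,1] (-u^2/2 + u/2) du = 1/12, giving area 1/12.

1/12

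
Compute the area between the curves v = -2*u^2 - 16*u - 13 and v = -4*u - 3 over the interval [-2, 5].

874/3

The difference (-2*u^2 - 16*u - 13) - (-4*u - 3) = -2*u^2 - 12*u - 10 changes sign at u = -1 inside [-2, 5], so split the integral there.
∫[-2,-1] (-2*u^2 - 12*u - 10) du = 10/3.
∫[-1,5] (-2*u^2 - 12*u - 10) du = -288; the area of that piece is 288.
Total area = 10/3 + 288 = 874/3.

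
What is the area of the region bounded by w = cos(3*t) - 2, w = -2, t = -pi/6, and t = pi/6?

On [-pi/6, pi/6], (cos(3*t) - 2) - (-2) = cos(3*t) is ≥ 0 throughout, so the area is a single integral of |cos(3*t)|.
∫[-pi/6,pi/6] (cos(3*t)) dt = 2/3.

2/3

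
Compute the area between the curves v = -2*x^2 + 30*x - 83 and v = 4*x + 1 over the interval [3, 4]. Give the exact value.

53/3

On [3, 4], (-2*x^2 + 30*x - 83) - (4*x + 1) = -2*x^2 + 26*x - 84 is ≤ 0 throughout, so the area is a single integral of |-2*x^2 + 26*x - 84|.
∫[3,4] (-2*x^2 + 26*x - 84) dx = -53/3; the area of that piece is 53/3.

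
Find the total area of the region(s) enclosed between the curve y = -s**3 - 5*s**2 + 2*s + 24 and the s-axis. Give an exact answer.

The curve meets the s-axis where -s**3 - 5*s**2 + 2*s + 24 = 0, i.e. -(s - 2)*(s + 3)*(s + 4) = 0, at s = -4, -3, 2.
On [-4, -3] the curve lies below the axis; ∫[-4,-3] (-s**3 - 5*s**2 + 2*s + 24) ds = -11/12, giving area 11/12.
On [-3, 2] the curve lies above the axis; ∫[-3,2] (-s**3 - 5*s**2 + 2*s + 24) ds = 875/12, giving area 875/12.
Total area = 11/12 + 875/12 = 443/6.

443/6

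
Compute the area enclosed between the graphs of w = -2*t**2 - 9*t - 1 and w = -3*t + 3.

1/3

Set the curves equal: -2*t**2 - 9*t - 1 = -3*t + 3, so -2*t**2 - 6*t - 4 = 0, which factors as -2*(t + 1)*(t + 2) = 0. The curves meet at t = -2, -1.
On [-2, -1], w = -2*t**2 - 9*t - 1 is on top; that piece has area ∫[-2,-1] (-2*t**2 - 6*t - 4) dt = 1/3.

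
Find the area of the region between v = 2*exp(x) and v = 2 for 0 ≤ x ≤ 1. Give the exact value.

On [0, 1], (2*exp(x)) - (2) = 2*exp(x) - 2 is ≥ 0 throughout, so the area is a single integral of |2*exp(x) - 2|.
∫[0,1] (2*exp(x) - 2) dx = -4 + 2*exp(1).

-4 + 2*exp(1)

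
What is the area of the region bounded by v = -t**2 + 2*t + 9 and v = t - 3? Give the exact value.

343/6

Set the curves equal: -t**2 + 2*t + 9 = t - 3, so -t**2 + t + 12 = 0, which factors as -(t - 4)*(t + 3) = 0. The curves meet at t = -3, 4.
On [-3, 4], v = -t**2 + 2*t + 9 is on top; that piece has area ∫[-3,4] (-t**2 + t + 12) dt = 343/6.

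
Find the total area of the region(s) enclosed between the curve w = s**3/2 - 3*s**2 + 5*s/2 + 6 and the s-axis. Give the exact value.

131/8

The curve meets the s-axis where s**3/2 - 3*s**2 + 5*s/2 + 6 = 0, i.e. (s - 4)*(s - 3)*(s + 1)/2 = 0, at s = -1, 3, 4.
On [-1, 3] the curve lies above the axis; ∫[-1,3] (s**3/2 - 3*s**2 + 5*s/2 + 6) ds = 16, giving area 16.
On [3, 4] the curve lies below the axis; ∫[3,4] (s**3/2 - 3*s**2 + 5*s/2 + 6) ds = -3/8, giving area 3/8.
Total area = 16 + 3/8 = 131/8.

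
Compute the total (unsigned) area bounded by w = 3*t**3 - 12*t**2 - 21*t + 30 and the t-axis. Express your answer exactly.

937/4

The curve meets the t-axis where 3*t**3 - 12*t**2 - 21*t + 30 = 0, i.e. 3*(t - 5)*(t - 1)*(t + 2) = 0, at t = -2, 1, 5.
On [-2, 1] the curve lies above the axis; ∫[-2,1] (3*t**3 - 12*t**2 - 21*t + 30) dt = 297/4, giving area 297/4.
On [1, 5] the curve lies below the axis; ∫[1,5] (3*t**3 - 12*t**2 - 21*t + 30) dt = -160, giving area 160.
Total area = 297/4 + 160 = 937/4.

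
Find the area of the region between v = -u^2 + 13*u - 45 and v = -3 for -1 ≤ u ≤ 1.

On [-1, 1], (-u^2 + 13*u - 45) - (-3) = -u^2 + 13*u - 42 is ≤ 0 throughout, so the area is a single integral of |-u^2 + 13*u - 42|.
∫[-1,1] (-u^2 + 13*u - 42) du = -254/3; the area of that piece is 254/3.

254/3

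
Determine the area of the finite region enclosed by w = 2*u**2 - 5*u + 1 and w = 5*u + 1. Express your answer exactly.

125/3

Set the curves equal: 2*u**2 - 5*u + 1 = 5*u + 1, so 2*u**2 - 10*u = 0, which factors as 2*u*(u - 5) = 0. The curves meet at u = 0, 5.
On [0, 5], w = 5*u + 1 is on top; that piece has area ∫[0,5] (-(2*u**2 - 10*u)) du = 125/3.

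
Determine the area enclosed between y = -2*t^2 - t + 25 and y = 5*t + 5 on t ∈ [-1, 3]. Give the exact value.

158/3

The difference (-2*t^2 - t + 25) - (5*t + 5) = -2*t^2 - 6*t + 20 changes sign at t = 2 inside [-1, 3], so split the integral there.
∫[-1,2] (-2*t^2 - 6*t + 20) dt = 45.
∫[2,3] (-2*t^2 - 6*t + 20) dt = -23/3; the area of that piece is 23/3.
Total area = 45 + 23/3 = 158/3.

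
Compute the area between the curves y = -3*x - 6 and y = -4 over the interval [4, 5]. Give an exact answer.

31/2

On [4, 5], (-3*x - 6) - (-4) = -3*x - 2 is ≤ 0 throughout, so the area is a single integral of |-3*x - 2|.
∫[4,5] (-3*x - 2) dx = -31/2; the area of that piece is 31/2.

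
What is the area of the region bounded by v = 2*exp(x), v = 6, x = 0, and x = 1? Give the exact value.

On [0, 1], (2*exp(x)) - (6) = 2*exp(x) - 6 is ≤ 0 throughout, so the area is a single integral of |2*exp(x) - 6|.
∫[0,1] (2*exp(x) - 6) dx = -8 + 2*exp(1); the area of that piece is 8 - 2*exp(1).

8 - 2*exp(1)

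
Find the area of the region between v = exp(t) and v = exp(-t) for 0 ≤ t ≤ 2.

-2 + exp(-2) + exp(2)

On [0, 2], (exp(t)) - (exp(-t)) = exp(t) - exp(-t) is ≥ 0 throughout, so the area is a single integral of |exp(t) - exp(-t)|.
∫[0,2] (exp(t) - exp(-t)) dt = -2 + exp(-2) + exp(2).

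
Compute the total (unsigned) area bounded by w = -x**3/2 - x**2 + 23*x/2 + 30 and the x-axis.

The curve meets the x-axis where -x**3/2 - x**2 + 23*x/2 + 30 = 0, i.e. -(x - 5)*(x + 3)*(x + 4)/2 = 0, at x = -4, -3, 5.
On [-4, -3] the curve lies below the axis; ∫[-4,-3] (-x**3/2 - x**2 + 23*x/2 + 30) dx = -17/24, giving area 17/24.
On [-3, 5] the curve lies above the axis; ∫[-3,5] (-x**3/2 - x**2 + 23*x/2 + 30) dx = 640/3, giving area 640/3.
Total area = 17/24 + 640/3 = 5137/24.

5137/24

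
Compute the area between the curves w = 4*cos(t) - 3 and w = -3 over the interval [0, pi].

The difference (4*cos(t) - 3) - (-3) = 4*cos(t) changes sign at t = pi/2 inside [0, pi], so split the integral there.
∫[0,pi/2] (4*cos(t)) dt = 4.
∫[pi/2,pi] (4*cos(t)) dt = -4; the area of that piece is 4.
Total area = 4 + 4 = 8.

8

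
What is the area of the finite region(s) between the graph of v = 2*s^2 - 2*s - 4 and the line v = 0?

9

The curve meets the s-axis where 2*s^2 - 2*s - 4 = 0, i.e. 2*(s - 2)*(s + 1) = 0, at s = -1, 2.
On [-1, 2] the curve lies below the axis; ∫[-1,2] (2*s^2 - 2*s - 4) ds = -9, giving area 9.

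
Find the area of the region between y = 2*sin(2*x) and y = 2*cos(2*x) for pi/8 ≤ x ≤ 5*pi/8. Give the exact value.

2*sqrt(2)

On [pi/8, 5*pi/8], (2*sin(2*x)) - (2*cos(2*x)) = 2*sin(2*x) - 2*cos(2*x) is ≥ 0 throughout, so the area is a single integral of |2*sin(2*x) - 2*cos(2*x)|.
∫[pi/8,5*pi/8] (2*sin(2*x) - 2*cos(2*x)) dx = 2*sqrt(2).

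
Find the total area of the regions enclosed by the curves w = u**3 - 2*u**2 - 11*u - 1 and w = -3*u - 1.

Set the curves equal: u**3 - 2*u**2 - 11*u - 1 = -3*u - 1, so u**3 - 2*u**2 - 8*u = 0, which factors as u*(u - 4)*(u + 2) = 0. The curves meet at u = -2, 0, 4.
On [-2, 0], w = u**3 - 2*u**2 - 11*u - 1 is on top; that piece has area ∫[-2,0] (u**3 - 2*u**2 - 8*u) du = 20/3.
On [0, 4], w = -3*u - 1 is on top; that piece has area ∫[0,4] (-(u**3 - 2*u**2 - 8*u)) du = 128/3.
Total enclosed area = 20/3 + 128/3 = 148/3.

148/3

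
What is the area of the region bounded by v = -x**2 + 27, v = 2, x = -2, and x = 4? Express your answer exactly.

On [-2, 4], (-x**2 + 27) - (2) = -x**2 + 25 is ≥ 0 throughout, so the area is a single integral of |-x**2 + 25|.
∫[-2,4] (-x**2 + 25) dx = 126.

126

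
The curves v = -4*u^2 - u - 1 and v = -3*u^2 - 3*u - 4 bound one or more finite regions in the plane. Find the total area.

32/3

Set the curves equal: -4*u^2 - u - 1 = -3*u^2 - 3*u - 4, so -u^2 + 2*u + 3 = 0, which factors as -(u - 3)*(u + 1) = 0. The curves meet at u = -1, 3.
On [-1, 3], v = -4*u^2 - u - 1 is on top; that piece has area ∫[-1,3] (-u^2 + 2*u + 3) du = 32/3.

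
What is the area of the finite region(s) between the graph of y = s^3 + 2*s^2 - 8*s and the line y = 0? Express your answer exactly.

The curve meets the s-axis where s^3 + 2*s^2 - 8*s = 0, i.e. s*(s - 2)*(s + 4) = 0, at s = -4, 0, 2.
On [-4, 0] the curve lies above the axis; ∫[-4,0] (s^3 + 2*s^2 - 8*s) ds = 128/3, giving area 128/3.
On [0, 2] the curve lies below the axis; ∫[0,2] (s^3 + 2*s^2 - 8*s) ds = -20/3, giving area 20/3.
Total area = 128/3 + 20/3 = 148/3.

148/3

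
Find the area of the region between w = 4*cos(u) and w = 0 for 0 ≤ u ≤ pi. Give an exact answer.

The difference (4*cos(u)) - (0) = 4*cos(u) changes sign at u = pi/2 inside [0, pi], so split the integral there.
∫[0,pi/2] (4*cos(u)) du = 4.
∫[pi/2,pi] (4*cos(u)) du = -4; the area of that piece is 4.
Total area = 4 + 4 = 8.

8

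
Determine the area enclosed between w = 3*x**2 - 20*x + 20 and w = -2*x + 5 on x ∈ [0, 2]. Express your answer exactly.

The difference (3*x**2 - 20*x + 20) - (-2*x + 5) = 3*x**2 - 18*x + 15 changes sign at x = 1 inside [0, 2], so split the integral there.
∫[0,1] (3*x**2 - 18*x + 15) dx = 7.
∫[1,2] (3*x**2 - 18*x + 15) dx = -5; the area of that piece is 5.
Total area = 7 + 5 = 12.

12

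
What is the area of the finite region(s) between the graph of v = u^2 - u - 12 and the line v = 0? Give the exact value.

The curve meets the u-axis where u^2 - u - 12 = 0, i.e. (u - 4)*(u + 3) = 0, at u = -3, 4.
On [-3, 4] the curve lies below the axis; ∫[-3,4] (u^2 - u - 12) du = -343/6, giving area 343/6.

343/6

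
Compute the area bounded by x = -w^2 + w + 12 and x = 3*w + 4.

Both boundary curves give x as a function of w, so integrate with respect to w. Setting them equal: -w^2 - 2*w + 8 = 0, i.e. -(w - 2)*(w + 4) = 0, so they meet at w = -4, 2.
For w in [-4, 2], x = -w^2 + w + 12 is on the right; area = ∫[-4,2] (-w^2 - 2*w + 8) dw = 36.

36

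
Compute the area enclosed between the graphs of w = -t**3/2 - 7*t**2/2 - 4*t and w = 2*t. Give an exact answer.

Set the curves equal: -t**3/2 - 7*t**2/2 - 4*t = 2*t, so -t**3/2 - 7*t**2/2 - 6*t = 0, which factors as -t*(t + 3)*(t + 4)/2 = 0. The curves meet at t = -4, -3, 0.
On [-4, -3], w = 2*t is on top; that piece has area ∫[-4,-3] (-(-t**3/2 - 7*t**2/2 - 6*t)) dt = 7/24.
On [-3, 0], w = -t**3/2 - 7*t**2/2 - 4*t is on top; that piece has area ∫[-3,0] (-t**3/2 - 7*t**2/2 - 6*t) dt = 45/8.
Total enclosed area = 7/24 + 45/8 = 71/12.

71/12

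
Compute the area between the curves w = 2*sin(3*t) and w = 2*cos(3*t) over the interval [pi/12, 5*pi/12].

On [pi/12, 5*pi/12], (2*sin(3*t)) - (2*cos(3*t)) = 2*sin(3*t) - 2*cos(3*t) is ≥ 0 throughout, so the area is a single integral of |2*sin(3*t) - 2*cos(3*t)|.
∫[pi/12,5*pi/12] (2*sin(3*t) - 2*cos(3*t)) dt = 4*sqrt(2)/3.

4*sqrt(2)/3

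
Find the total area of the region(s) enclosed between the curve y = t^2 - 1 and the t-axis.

The curve meets the t-axis where t^2 - 1 = 0, i.e. (t - 1)*(t + 1) = 0, at t = -1, 1.
On [-1, 1] the curve lies below the axis; ∫[-1,1] (t^2 - 1) dt = -4/3, giving area 4/3.

4/3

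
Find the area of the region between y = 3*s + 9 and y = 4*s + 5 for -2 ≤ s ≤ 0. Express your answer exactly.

10

On [-2, 0], (3*s + 9) - (4*s + 5) = -s + 4 is ≥ 0 throughout, so the area is a single integral of |-s + 4|.
∫[-2,0] (-s + 4) ds = 10.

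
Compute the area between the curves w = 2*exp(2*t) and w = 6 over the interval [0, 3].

-23 + 6*log(3) + exp(6)

The difference (2*exp(2*t)) - (6) = 2*exp(2*t) - 6 changes sign at t = log(3)/2 inside [0, 3], so split the integral there.
∫[0,log(3)/2] (2*exp(2*t) - 6) dt = 2 - log(27); the area of that piece is -2 + log(27).
∫[log(3)/2,3] (2*exp(2*t) - 6) dt = -21 + 3*log(3) + exp(6).
Total area = (-2 + log(27)) + (-21 + 3*log(3) + exp(6)) = -23 + 6*log(3) + exp(6).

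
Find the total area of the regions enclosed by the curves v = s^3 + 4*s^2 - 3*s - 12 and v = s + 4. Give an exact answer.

Set the curves equal: s^3 + 4*s^2 - 3*s - 12 = s + 4, so s^3 + 4*s^2 - 4*s - 16 = 0, which factors as (s - 2)*(s + 2)*(s + 4) = 0. The curves meet at s = -4, -2, 2.
On [-4, -2], v = s^3 + 4*s^2 - 3*s - 12 is on top; that piece has area ∫[-4,-2] (s^3 + 4*s^2 - 4*s - 16) ds = 20/3.
On [-2, 2], v = s + 4 is on top; that piece has area ∫[-2,2] (-(s^3 + 4*s^2 - 4*s - 16)) ds = 128/3.
Total enclosed area = 20/3 + 128/3 = 148/3.

148/3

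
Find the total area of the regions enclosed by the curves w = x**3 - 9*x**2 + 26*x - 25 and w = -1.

1/2

Set the curves equal: x**3 - 9*x**2 + 26*x - 25 = -1, so x**3 - 9*x**2 + 26*x - 24 = 0, which factors as (x - 4)*(x - 3)*(x - 2) = 0. The curves meet at x = 2, 3, 4.
On [2, 3], w = x**3 - 9*x**2 + 26*x - 25 is on top; that piece has area ∫[2,3] (x**3 - 9*x**2 + 26*x - 24) dx = 1/4.
On [3, 4], w = -1 is on top; that piece has area ∫[3,4] (-(x**3 - 9*x**2 + 26*x - 24)) dx = 1/4.
Total enclosed area = 1/4 + 1/4 = 1/2.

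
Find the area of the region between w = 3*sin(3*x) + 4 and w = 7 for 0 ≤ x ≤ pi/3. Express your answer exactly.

-2 + pi

On [0, pi/3], (3*sin(3*x) + 4) - (7) = 3*sin(3*x) - 3 is ≤ 0 throughout, so the area is a single integral of |3*sin(3*x) - 3|.
∫[0,pi/3] (3*sin(3*x) - 3) dx = 2 - pi; the area of that piece is -2 + pi.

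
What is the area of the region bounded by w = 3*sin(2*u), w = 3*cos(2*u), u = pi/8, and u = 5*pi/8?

On [pi/8, 5*pi/8], (3*sin(2*u)) - (3*cos(2*u)) = 3*sin(2*u) - 3*cos(2*u) is ≥ 0 throughout, so the area is a single integral of |3*sin(2*u) - 3*cos(2*u)|.
∫[pi/8,5*pi/8] (3*sin(2*u) - 3*cos(2*u)) du = 3*sqrt(2).

3*sqrt(2)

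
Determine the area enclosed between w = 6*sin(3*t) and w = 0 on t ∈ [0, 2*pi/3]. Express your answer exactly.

8

The difference (6*sin(3*t)) - (0) = 6*sin(3*t) changes sign at t = pi/3 inside [0, 2*pi/3], so split the integral there.
∫[0,pi/3] (6*sin(3*t)) dt = 4.
∫[pi/3,2*pi/3] (6*sin(3*t)) dt = -4; the area of that piece is 4.
Total area = 4 + 4 = 8.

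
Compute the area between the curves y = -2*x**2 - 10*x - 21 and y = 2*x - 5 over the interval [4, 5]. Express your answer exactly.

332/3

On [4, 5], (-2*x**2 - 10*x - 21) - (2*x - 5) = -2*x**2 - 12*x - 16 is ≤ 0 throughout, so the area is a single integral of |-2*x**2 - 12*x - 16|.
∫[4,5] (-2*x**2 - 12*x - 16) dx = -332/3; the area of that piece is 332/3.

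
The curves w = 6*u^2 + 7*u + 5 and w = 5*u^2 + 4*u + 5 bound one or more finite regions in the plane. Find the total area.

9/2

Set the curves equal: 6*u^2 + 7*u + 5 = 5*u^2 + 4*u + 5, so u^2 + 3*u = 0, which factors as u*(u + 3) = 0. The curves meet at u = -3, 0.
On [-3, 0], w = 5*u^2 + 4*u + 5 is on top; that piece has area ∫[-3,0] (-(u^2 + 3*u)) du = 9/2.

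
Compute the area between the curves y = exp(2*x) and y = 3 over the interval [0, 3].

The difference (exp(2*x)) - (3) = exp(2*x) - 3 changes sign at x = log(3)/2 inside [0, 3], so split the integral there.
∫[0,log(3)/2] (exp(2*x) - 3) dx = 1 - 3*log(3)/2; the area of that piece is -1 + 3*log(3)/2.
∫[log(3)/2,3] (exp(2*x) - 3) dx = -21/2 + 3*log(3)/2 + exp(6)/2.
Total area = (-1 + 3*log(3)/2) + (-21/2 + 3*log(3)/2 + exp(6)/2) = -23/2 + 3*log(3) + exp(6)/2.

-23/2 + 3*log(3) + exp(6)/2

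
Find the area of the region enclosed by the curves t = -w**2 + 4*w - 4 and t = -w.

9/2

Both boundary curves give t as a function of w, so integrate with respect to w. Setting them equal: -w**2 + 5*w - 4 = 0, i.e. -(w - 4)*(w - 1) = 0, so they meet at w = 1, 4.
For w in [1, 4], t = -w**2 + 4*w - 4 is on the right; area = ∫[1,4] (-w**2 + 5*w - 4) dw = 9/2.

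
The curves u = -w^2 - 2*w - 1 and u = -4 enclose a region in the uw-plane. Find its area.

32/3

Both boundary curves give u as a function of w, so integrate with respect to w. Setting them equal: -w^2 - 2*w + 3 = 0, i.e. -(w - 1)*(w + 3) = 0, so they meet at w = -3, 1.
For w in [-3, 1], u = -w^2 - 2*w - 1 is on the right; area = ∫[-3,1] (-w^2 - 2*w + 3) dw = 32/3.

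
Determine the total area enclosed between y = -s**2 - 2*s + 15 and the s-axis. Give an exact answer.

The curve meets the s-axis where -s**2 - 2*s + 15 = 0, i.e. -(s - 3)*(s + 5) = 0, at s = -5, 3.
On [-5, 3] the curve lies above the axis; ∫[-5,3] (-s**2 - 2*s + 15) ds = 256/3, giving area 256/3.

256/3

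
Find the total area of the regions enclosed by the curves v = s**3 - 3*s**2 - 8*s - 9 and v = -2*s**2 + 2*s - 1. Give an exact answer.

443/6

Set the curves equal: s**3 - 3*s**2 - 8*s - 9 = -2*s**2 + 2*s - 1, so s**3 - s**2 - 10*s - 8 = 0, which factors as (s - 4)*(s + 1)*(s + 2) = 0. The curves meet at s = -2, -1, 4.
On [-2, -1], v = s**3 - 3*s**2 - 8*s - 9 is on top; that piece has area ∫[-2,-1] (s**3 - s**2 - 10*s - 8) ds = 11/12.
On [-1, 4], v = -2*s**2 + 2*s - 1 is on top; that piece has area ∫[-1,4] (-(s**3 - s**2 - 10*s - 8)) ds = 875/12.
Total enclosed area = 11/12 + 875/12 = 443/6.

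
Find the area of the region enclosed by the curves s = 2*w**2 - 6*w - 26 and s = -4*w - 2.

Both boundary curves give s as a function of w, so integrate with respect to w. Setting them equal: 2*w**2 - 2*w - 24 = 0, i.e. 2*(w - 4)*(w + 3) = 0, so they meet at w = -3, 4.
For w in [-3, 4], s = 2*w**2 - 6*w - 26 is on the left; area = ∫[-3,4] (-(2*w**2 - 2*w - 24)) dw = 343/3.

343/3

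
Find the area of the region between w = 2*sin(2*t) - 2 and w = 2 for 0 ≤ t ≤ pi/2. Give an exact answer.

On [0, pi/2], (2*sin(2*t) - 2) - (2) = 2*sin(2*t) - 4 is ≤ 0 throughout, so the area is a single integral of |2*sin(2*t) - 4|.
∫[0,pi/2] (2*sin(2*t) - 4) dt = 2 - 2*pi; the area of that piece is -2 + 2*pi.

-2 + 2*pi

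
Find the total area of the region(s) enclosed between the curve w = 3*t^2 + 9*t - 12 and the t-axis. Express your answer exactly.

The curve meets the t-axis where 3*t^2 + 9*t - 12 = 0, i.e. 3*(t - 1)*(t + 4) = 0, at t = -4, 1.
On [-4, 1] the curve lies below the axis; ∫[-4,1] (3*t^2 + 9*t - 12) dt = -125/2, giving area 125/2.

125/2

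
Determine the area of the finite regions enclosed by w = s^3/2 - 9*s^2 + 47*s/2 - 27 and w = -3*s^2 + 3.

Set the curves equal: s^3/2 - 9*s^2 + 47*s/2 - 27 = -3*s^2 + 3, so s^3/2 - 6*s^2 + 47*s/2 - 30 = 0, which factors as (s - 5)*(s - 4)*(s - 3)/2 = 0. The curves meet at s = 3, 4, 5.
On [3, 4], w = s^3/2 - 9*s^2 + 47*s/2 - 27 is on top; that piece has area ∫[3,4] (s^3/2 - 6*s^2 + 47*s/2 - 30) ds = 1/8.
On [4, 5], w = -3*s^2 + 3 is on top; that piece has area ∫[4,5] (-(s^3/2 - 6*s^2 + 47*s/2 - 30)) ds = 1/8.
Total enclosed area = 1/8 + 1/8 = 1/4.

1/4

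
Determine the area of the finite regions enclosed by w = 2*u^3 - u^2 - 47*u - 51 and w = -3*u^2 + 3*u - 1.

Set the curves equal: 2*u^3 - u^2 - 47*u - 51 = -3*u^2 + 3*u - 1, so 2*u^3 + 2*u^2 - 50*u - 50 = 0, which factors as 2*(u - 5)*(u + 1)*(u + 5) = 0. The curves meet at u = -5, -1, 5.
On [-5, -1], w = 2*u^3 - u^2 - 47*u - 51 is on top; that piece has area ∫[-5,-1] (2*u^3 + 2*u^2 - 50*u - 50) du = 512/3.
On [-1, 5], w = -3*u^2 + 3*u - 1 is on top; that piece has area ∫[-1,5] (-(2*u^3 + 2*u^2 - 50*u - 50)) du = 504.
Total enclosed area = 512/3 + 504 = 2024/3.

2024/3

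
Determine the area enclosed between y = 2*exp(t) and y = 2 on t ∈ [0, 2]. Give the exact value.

On [0, 2], (2*exp(t)) - (2) = 2*exp(t) - 2 is ≥ 0 throughout, so the area is a single integral of |2*exp(t) - 2|.
∫[0,2] (2*exp(t) - 2) dt = -6 + 2*exp(2).

-6 + 2*exp(2)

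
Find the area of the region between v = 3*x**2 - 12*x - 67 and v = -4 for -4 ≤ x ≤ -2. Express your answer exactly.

The difference (3*x**2 - 12*x - 67) - (-4) = 3*x**2 - 12*x - 63 changes sign at x = -3 inside [-4, -2], so split the integral there.
∫[-4,-3] (3*x**2 - 12*x - 63) dx = 16.
∫[-3,-2] (3*x**2 - 12*x - 63) dx = -14; the area of that piece is 14.
Total area = 16 + 14 = 30.

30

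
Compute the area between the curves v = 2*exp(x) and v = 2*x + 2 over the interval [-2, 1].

On [-2, 1], (2*exp(x)) - (2*x + 2) = -2*x + 2*exp(x) - 2 is ≥ 0 throughout, so the area is a single integral of |-2*x + 2*exp(x) - 2|.
∫[-2,1] (-2*x + 2*exp(x) - 2) dx = -3 - 2*exp(-2) + 2*exp(1).

-3 - 2*exp(-2) + 2*exp(1)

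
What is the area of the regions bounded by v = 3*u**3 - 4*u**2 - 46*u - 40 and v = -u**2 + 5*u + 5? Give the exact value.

568

Set the curves equal: 3*u**3 - 4*u**2 - 46*u - 40 = -u**2 + 5*u + 5, so 3*u**3 - 3*u**2 - 51*u - 45 = 0, which factors as 3*(u - 5)*(u + 1)*(u + 3) = 0. The curves meet at u = -3, -1, 5.
On [-3, -1], v = 3*u**3 - 4*u**2 - 46*u - 40 is on top; that piece has area ∫[-3,-1] (3*u**3 - 3*u**2 - 51*u - 45) du = 28.
On [-1, 5], v = -u**2 + 5*u + 5 is on top; that piece has area ∫[-1,5] (-(3*u**3 - 3*u**2 - 51*u - 45)) du = 540.
Total enclosed area = 28 + 540 = 568.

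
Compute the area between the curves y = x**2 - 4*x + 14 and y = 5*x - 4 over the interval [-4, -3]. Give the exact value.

371/6

On [-4, -3], (x**2 - 4*x + 14) - (5*x - 4) = x**2 - 9*x + 18 is ≥ 0 throughout, so the area is a single integral of |x**2 - 9*x + 18|.
∫[-4,-3] (x**2 - 9*x + 18) dx = 371/6.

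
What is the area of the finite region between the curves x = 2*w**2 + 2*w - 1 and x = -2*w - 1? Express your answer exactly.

Both boundary curves give x as a function of w, so integrate with respect to w. Setting them equal: 2*w**2 + 4*w = 0, i.e. 2*w*(w + 2) = 0, so they meet at w = -2, 0.
For w in [-2, 0], x = 2*w**2 + 2*w - 1 is on the left; area = ∫[-2,0] (-(2*w**2 + 4*w)) dw = 8/3.

8/3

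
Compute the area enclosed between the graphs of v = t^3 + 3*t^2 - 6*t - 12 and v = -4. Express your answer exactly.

81/2

Set the curves equal: t^3 + 3*t^2 - 6*t - 12 = -4, so t^3 + 3*t^2 - 6*t - 8 = 0, which factors as (t - 2)*(t + 1)*(t + 4) = 0. The curves meet at t = -4, -1, 2.
On [-4, -1], v = t^3 + 3*t^2 - 6*t - 12 is on top; that piece has area ∫[-4,-1] (t^3 + 3*t^2 - 6*t - 8) dt = 81/4.
On [-1, 2], v = -4 is on top; that piece has area ∫[-1,2] (-(t^3 + 3*t^2 - 6*t - 8)) dt = 81/4.
Total enclosed area = 81/4 + 81/4 = 81/2.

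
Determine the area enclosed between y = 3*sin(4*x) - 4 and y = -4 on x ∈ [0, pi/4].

On [0, pi/4], (3*sin(4*x) - 4) - (-4) = 3*sin(4*x) is ≥ 0 throughout, so the area is a single integral of |3*sin(4*x)|.
∫[0,pi/4] (3*sin(4*x)) dx = 3/2.

3/2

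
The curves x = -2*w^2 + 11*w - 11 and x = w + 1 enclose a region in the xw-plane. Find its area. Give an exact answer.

Both boundary curves give x as a function of w, so integrate with respect to w. Setting them equal: -2*w^2 + 10*w - 12 = 0, i.e. -2*(w - 3)*(w - 2) = 0, so they meet at w = 2, 3.
For w in [2, 3], x = -2*w^2 + 11*w - 11 is on the right; area = ∫[2,3] (-2*w^2 + 10*w - 12) dw = 1/3.

1/3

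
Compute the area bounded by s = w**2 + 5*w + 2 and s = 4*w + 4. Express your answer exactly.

9/2

Both boundary curves give s as a function of w, so integrate with respect to w. Setting them equal: w**2 + w - 2 = 0, i.e. (w - 1)*(w + 2) = 0, so they meet at w = -2, 1.
For w in [-2, 1], s = w**2 + 5*w + 2 is on the left; area = ∫[-2,1] (-(w**2 + w - 2)) dw = 9/2.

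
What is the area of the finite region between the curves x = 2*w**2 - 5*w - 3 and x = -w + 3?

Both boundary curves give x as a function of w, so integrate with respect to w. Setting them equal: 2*w**2 - 4*w - 6 = 0, i.e. 2*(w - 3)*(w + 1) = 0, so they meet at w = -1, 3.
For w in [-1, 3], x = 2*w**2 - 5*w - 3 is on the left; area = ∫[-1,3] (-(2*w**2 - 4*w - 6)) dw = 64/3.

64/3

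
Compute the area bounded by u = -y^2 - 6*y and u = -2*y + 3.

Both boundary curves give u as a function of y, so integrate with respect to y. Setting them equal: -y^2 - 4*y - 3 = 0, i.e. -(y + 1)*(y + 3) = 0, so they meet at y = -3, -1.
For y in [-3, -1], u = -y^2 - 6*y is on the right; area = ∫[-3,-1] (-y^2 - 4*y - 3) dy = 4/3.

4/3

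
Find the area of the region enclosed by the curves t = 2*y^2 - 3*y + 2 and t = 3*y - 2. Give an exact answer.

1/3

Both boundary curves give t as a function of y, so integrate with respect to y. Setting them equal: 2*y^2 - 6*y + 4 = 0, i.e. 2*(y - 2)*(y - 1) = 0, so they meet at y = 1, 2.
For y in [1, 2], t = 2*y^2 - 3*y + 2 is on the left; area = ∫[1,2] (-(2*y^2 - 6*y + 4)) dy = 1/3.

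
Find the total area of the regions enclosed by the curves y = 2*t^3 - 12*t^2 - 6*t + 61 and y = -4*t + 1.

407/2

Set the curves equal: 2*t^3 - 12*t^2 - 6*t + 61 = -4*t + 1, so 2*t^3 - 12*t^2 - 2*t + 60 = 0, which factors as 2*(t - 5)*(t - 3)*(t + 2) = 0. The curves meet at t = -2, 3, 5.
On [-2, 3], y = 2*t^3 - 12*t^2 - 6*t + 61 is on top; that piece has area ∫[-2,3] (2*t^3 - 12*t^2 - 2*t + 60) dt = 375/2.
On [3, 5], y = -4*t + 1 is on top; that piece has area ∫[3,5] (-(2*t^3 - 12*t^2 - 2*t + 60)) dt = 16.
Total enclosed area = 375/2 + 16 = 407/2.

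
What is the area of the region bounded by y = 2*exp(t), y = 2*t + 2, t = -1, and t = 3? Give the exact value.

-16 - 2*exp(-1) + 2*exp(3)

On [-1, 3], (2*exp(t)) - (2*t + 2) = -2*t + 2*exp(t) - 2 is ≥ 0 throughout, so the area is a single integral of |-2*t + 2*exp(t) - 2|.
∫[-1,3] (-2*t + 2*exp(t) - 2) dt = -16 - 2*exp(-1) + 2*exp(3).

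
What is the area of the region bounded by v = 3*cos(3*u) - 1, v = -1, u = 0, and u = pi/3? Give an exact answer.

2

The difference (3*cos(3*u) - 1) - (-1) = 3*cos(3*u) changes sign at u = pi/6 inside [0, pi/3], so split the integral there.
∫[0,pi/6] (3*cos(3*u)) du = 1.
∫[pi/6,pi/3] (3*cos(3*u)) du = -1; the area of that piece is 1.
Total area = 1 + 1 = 2.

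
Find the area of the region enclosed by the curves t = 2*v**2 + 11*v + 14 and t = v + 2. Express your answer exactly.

Both boundary curves give t as a function of v, so integrate with respect to v. Setting them equal: 2*v**2 + 10*v + 12 = 0, i.e. 2*(v + 2)*(v + 3) = 0, so they meet at v = -3, -2.
For v in [-3, -2], t = 2*v**2 + 11*v + 14 is on the left; area = ∫[-3,-2] (-(2*v**2 + 10*v + 12)) dv = 1/3.

1/3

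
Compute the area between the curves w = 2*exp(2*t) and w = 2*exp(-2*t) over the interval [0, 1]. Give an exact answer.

-2 + exp(-2) + exp(2)

On [0, 1], (2*exp(2*t)) - (2*exp(-2*t)) = 2*exp(2*t) - 2*exp(-2*t) is ≥ 0 throughout, so the area is a single integral of |2*exp(2*t) - 2*exp(-2*t)|.
∫[0,1] (2*exp(2*t) - 2*exp(-2*t)) dt = -2 + exp(-2) + exp(2).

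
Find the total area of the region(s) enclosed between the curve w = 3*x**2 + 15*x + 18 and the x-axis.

1/2

The curve meets the x-axis where 3*x**2 + 15*x + 18 = 0, i.e. 3*(x + 2)*(x + 3) = 0, at x = -3, -2.
On [-3, -2] the curve lies below the axis; ∫[-3,-2] (3*x**2 + 15*x + 18) dx = -1/2, giving area 1/2.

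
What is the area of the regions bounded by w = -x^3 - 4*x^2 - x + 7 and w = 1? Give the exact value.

Set the curves equal: -x^3 - 4*x^2 - x + 7 = 1, so -x^3 - 4*x^2 - x + 6 = 0, which factors as -(x - 1)*(x + 2)*(x + 3) = 0. The curves meet at x = -3, -2, 1.
On [-3, -2], w = 1 is on top; that piece has area ∫[-3,-2] (-(-x^3 - 4*x^2 - x + 6)) dx = 7/12.
On [-2, 1], w = -x^3 - 4*x^2 - x + 7 is on top; that piece has area ∫[-2,1] (-x^3 - 4*x^2 - x + 6) dx = 45/4.
Total enclosed area = 7/12 + 45/4 = 71/6.

71/6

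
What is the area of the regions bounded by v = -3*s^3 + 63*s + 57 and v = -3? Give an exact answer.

Set the curves equal: -3*s^3 + 63*s + 57 = -3, so -3*s^3 + 63*s + 60 = 0, which factors as -3*(s - 5)*(s + 1)*(s + 4) = 0. The curves meet at s = -4, -1, 5.
On [-4, -1], v = -3 is on top; that piece has area ∫[-4,-1] (-(-3*s^3 + 63*s + 60)) ds = 405/4.
On [-1, 5], v = -3*s^3 + 63*s + 57 is on top; that piece has area ∫[-1,5] (-3*s^3 + 63*s + 60) ds = 648.
Total enclosed area = 405/4 + 648 = 2997/4.

2997/4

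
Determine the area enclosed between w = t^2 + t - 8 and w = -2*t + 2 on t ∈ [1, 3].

The difference (t^2 + t - 8) - (-2*t + 2) = t^2 + 3*t - 10 changes sign at t = 2 inside [1, 3], so split the integral there.
∫[1,2] (t^2 + 3*t - 10) dt = -19/6; the area of that piece is 19/6.
∫[2,3] (t^2 + 3*t - 10) dt = 23/6.
Total area = 19/6 + 23/6 = 7.

7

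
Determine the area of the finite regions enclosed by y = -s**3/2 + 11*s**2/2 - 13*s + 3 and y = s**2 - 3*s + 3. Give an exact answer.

Set the curves equal: -s**3/2 + 11*s**2/2 - 13*s + 3 = s**2 - 3*s + 3, so -s**3/2 + 9*s**2/2 - 10*s = 0, which factors as -s*(s - 5)*(s - 4)/2 = 0. The curves meet at s = 0, 4, 5.
On [0, 4], y = s**2 - 3*s + 3 is on top; that piece has area ∫[0,4] (-(-s**3/2 + 9*s**2/2 - 10*s)) ds = 16.
On [4, 5], y = -s**3/2 + 11*s**2/2 - 13*s + 3 is on top; that piece has area ∫[4,5] (-s**3/2 + 9*s**2/2 - 10*s) ds = 3/8.
Total enclosed area = 16 + 3/8 = 131/8.

131/8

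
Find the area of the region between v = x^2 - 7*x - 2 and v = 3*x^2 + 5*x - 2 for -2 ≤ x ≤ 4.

The difference (x^2 - 7*x - 2) - (3*x^2 + 5*x - 2) = -2*x^2 - 12*x changes sign at x = 0 inside [-2, 4], so split the integral there.
∫[-2,0] (-2*x^2 - 12*x) dx = 56/3.
∫[0,4] (-2*x^2 - 12*x) dx = -416/3; the area of that piece is 416/3.
Total area = 56/3 + 416/3 = 472/3.

472/3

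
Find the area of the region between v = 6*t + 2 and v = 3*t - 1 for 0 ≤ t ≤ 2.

On [0, 2], (6*t + 2) - (3*t - 1) = 3*t + 3 is ≥ 0 throughout, so the area is a single integral of |3*t + 3|.
∫[0,2] (3*t + 3) dt = 12.

12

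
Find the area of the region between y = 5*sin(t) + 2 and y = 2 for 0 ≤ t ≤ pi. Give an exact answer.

On [0, pi], (5*sin(t) + 2) - (2) = 5*sin(t) is ≥ 0 throughout, so the area is a single integral of |5*sin(t)|.
∫[0,pi] (5*sin(t)) dt = 10.

10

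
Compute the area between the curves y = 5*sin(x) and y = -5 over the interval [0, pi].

On [0, pi], (5*sin(x)) - (-5) = 5*sin(x) + 5 is ≥ 0 throughout, so the area is a single integral of |5*sin(x) + 5|.
∫[0,pi] (5*sin(x) + 5) dx = 10 + 5*pi.

10 + 5*pi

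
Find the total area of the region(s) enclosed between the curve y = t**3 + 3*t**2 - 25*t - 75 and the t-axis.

The curve meets the t-axis where t**3 + 3*t**2 - 25*t - 75 = 0, i.e. (t - 5)*(t + 3)*(t + 5) = 0, at t = -5, -3, 5.
On [-5, -3] the curve lies above the axis; ∫[-5,-3] (t**3 + 3*t**2 - 25*t - 75) dt = 12, giving area 12.
On [-3, 5] the curve lies below the axis; ∫[-3,5] (t**3 + 3*t**2 - 25*t - 75) dt = -512, giving area 512.
Total area = 12 + 512 = 524.

524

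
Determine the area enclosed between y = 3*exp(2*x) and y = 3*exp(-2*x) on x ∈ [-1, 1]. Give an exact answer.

The difference (3*exp(2*x)) - (3*exp(-2*x)) = 3*exp(2*x) - 3*exp(-2*x) changes sign at x = 0 inside [-1, 1], so split the integral there.
∫[-1,0] (3*exp(2*x) - 3*exp(-2*x)) dx = -3*exp(2)/2 - 3*exp(-2)/2 + 3; the area of that piece is -3 + 3*exp(-2)/2 + 3*exp(2)/2.
∫[0,1] (3*exp(2*x) - 3*exp(-2*x)) dx = -3 + 3*exp(-2)/2 + 3*exp(2)/2.
Total area = (-3 + 3*exp(-2)/2 + 3*exp(2)/2) + (-3 + 3*exp(-2)/2 + 3*exp(2)/2) = -6 + 3*exp(-2) + 3*exp(2).

-6 + 3*exp(-2) + 3*exp(2)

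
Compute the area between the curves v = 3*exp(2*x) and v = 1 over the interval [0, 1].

On [0, 1], (3*exp(2*x)) - (1) = 3*exp(2*x) - 1 is ≥ 0 throughout, so the area is a single integral of |3*exp(2*x) - 1|.
∫[0,1] (3*exp(2*x) - 1) dx = -5/2 + 3*exp(2)/2.

-5/2 + 3*exp(2)/2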